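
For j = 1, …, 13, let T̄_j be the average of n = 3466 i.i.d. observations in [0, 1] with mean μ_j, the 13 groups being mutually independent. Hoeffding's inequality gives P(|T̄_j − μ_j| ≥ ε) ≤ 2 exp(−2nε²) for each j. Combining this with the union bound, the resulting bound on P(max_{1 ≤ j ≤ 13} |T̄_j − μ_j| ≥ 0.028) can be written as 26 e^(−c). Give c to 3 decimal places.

5.435

Union bound over the 13 events: P(max_{1 ≤ j ≤ 13} |T̄_j − μ_j| ≥ 0.028) ≤ 13·2·exp(−2nε²) = 26 exp(−2·3466·0.028²).
So c = 2·3466·0.028² = 5.4347.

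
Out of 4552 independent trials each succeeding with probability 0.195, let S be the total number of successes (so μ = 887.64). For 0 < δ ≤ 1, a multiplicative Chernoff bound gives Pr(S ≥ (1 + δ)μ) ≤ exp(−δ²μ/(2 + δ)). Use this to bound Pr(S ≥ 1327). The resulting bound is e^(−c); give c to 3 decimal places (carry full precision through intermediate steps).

Write 1327 = (1 + δ)μ, so δ = 1327/887.64 − 1 = 0.4949754…
Then the exponent is δ²μ/(2 + δ) = (1327 − μ)² / (μ·(2 + δ)) = 87.164148.

87.164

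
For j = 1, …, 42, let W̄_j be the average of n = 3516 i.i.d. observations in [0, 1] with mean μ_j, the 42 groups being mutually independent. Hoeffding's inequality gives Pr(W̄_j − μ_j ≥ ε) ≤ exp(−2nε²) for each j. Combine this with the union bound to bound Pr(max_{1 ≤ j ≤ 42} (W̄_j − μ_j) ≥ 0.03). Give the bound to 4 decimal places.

Per-experiment Hoeffding bound: exp(−2·3516·0.03²) = exp(−6.32880) = 0.0017842.
Union bound over 42 events: 42·0.0017842 = 0.07494.

0.0749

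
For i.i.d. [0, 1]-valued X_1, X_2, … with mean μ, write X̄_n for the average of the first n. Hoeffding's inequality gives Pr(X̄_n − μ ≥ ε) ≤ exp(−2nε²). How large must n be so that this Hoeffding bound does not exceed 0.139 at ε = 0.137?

53

Require exp(−2nε²) ≤ 0.139, i.e. 2nε² ≥ ln(1/0.139) = 1.973281.
So n ≥ 1.973281 / (2·0.137²) = 52.568.
The smallest integer n is 53.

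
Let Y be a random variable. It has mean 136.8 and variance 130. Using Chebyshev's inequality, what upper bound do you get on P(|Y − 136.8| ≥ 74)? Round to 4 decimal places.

0.0237

Chebyshev: P(|Y − μ| ≥ t) ≤ Var(Y)/t².
Bound = 130 / 5476 = 0.0237.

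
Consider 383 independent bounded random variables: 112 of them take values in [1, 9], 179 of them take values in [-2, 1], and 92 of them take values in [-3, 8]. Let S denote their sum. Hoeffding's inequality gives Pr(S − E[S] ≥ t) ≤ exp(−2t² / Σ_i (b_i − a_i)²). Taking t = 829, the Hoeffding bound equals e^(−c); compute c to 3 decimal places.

69.031

Σ(b_i − a_i)² = 112·8² + 179·3² + 92·11² = 19911.
c = 2t² / 19911 = 2·829² / 19911 = 69.0313.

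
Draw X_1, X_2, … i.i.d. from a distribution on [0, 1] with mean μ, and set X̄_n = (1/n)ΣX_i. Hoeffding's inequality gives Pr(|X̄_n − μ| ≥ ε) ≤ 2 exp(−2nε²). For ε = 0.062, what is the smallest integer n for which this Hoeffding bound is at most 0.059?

Require 2·exp(−2nε²) ≤ 0.059, i.e. 2nε² ≥ ln(2/0.059) = 3.523365.
So n ≥ 3.523365 / (2·0.062²) = 458.294.
The smallest integer n is 459.

459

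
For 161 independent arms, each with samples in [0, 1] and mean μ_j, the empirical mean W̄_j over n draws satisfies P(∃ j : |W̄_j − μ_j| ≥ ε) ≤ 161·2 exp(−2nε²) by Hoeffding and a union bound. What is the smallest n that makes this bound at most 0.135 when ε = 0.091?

470

Need 2·161·exp(−2nε²) ≤ 0.135, i.e. exp(−2nε²) ≤ 0.135/322.
So 2nε² ≥ ln(322/0.135) = 7.777032.
Hence n ≥ 7.777032/(2·0.091²) = 469.571.
The smallest integer n is 470.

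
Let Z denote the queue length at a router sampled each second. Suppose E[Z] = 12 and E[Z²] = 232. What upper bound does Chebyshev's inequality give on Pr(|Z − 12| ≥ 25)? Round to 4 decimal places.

0.1408

Var(Z) = E[Z²] − (E[Z])² = 232 − 144 = 88.
Chebyshev's inequality: Pr(|Z − μ| ≥ t) ≤ Var(Z)/t² = 88/625 = 0.1408.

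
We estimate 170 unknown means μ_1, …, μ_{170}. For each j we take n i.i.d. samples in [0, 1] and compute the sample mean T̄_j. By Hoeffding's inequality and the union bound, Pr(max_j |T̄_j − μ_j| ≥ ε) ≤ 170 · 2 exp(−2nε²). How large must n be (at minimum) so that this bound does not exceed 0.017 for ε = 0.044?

2558

Need 2·170·exp(−2nε²) ≤ 0.017, i.e. exp(−2nε²) ≤ 0.017/340.
So 2nε² ≥ ln(340/0.017) = 9.903488.
Hence n ≥ 9.903488/(2·0.044²) = 2557.719.
The smallest integer n is 2558.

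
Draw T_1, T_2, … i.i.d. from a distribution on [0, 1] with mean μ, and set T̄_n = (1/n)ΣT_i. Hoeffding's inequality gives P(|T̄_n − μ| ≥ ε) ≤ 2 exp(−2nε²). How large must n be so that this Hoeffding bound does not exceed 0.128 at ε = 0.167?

Require 2·exp(−2nε²) ≤ 0.128, i.e. 2nε² ≥ ln(2/0.128) = 2.748872.
So n ≥ 2.748872 / (2·0.167²) = 49.282.
The smallest integer n is 50.

50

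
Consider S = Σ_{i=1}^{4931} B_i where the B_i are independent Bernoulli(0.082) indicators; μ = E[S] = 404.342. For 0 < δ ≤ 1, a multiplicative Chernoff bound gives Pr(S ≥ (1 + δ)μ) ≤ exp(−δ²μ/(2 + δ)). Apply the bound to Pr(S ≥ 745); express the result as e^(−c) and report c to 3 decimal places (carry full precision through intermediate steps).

Write 745 = (1 + δ)μ, so δ = 745/404.342 − 1 = 0.8424997…
Then the exponent is δ²μ/(2 + δ) = (745 − μ)² / (μ·(2 + δ)) = 100.968966.

100.969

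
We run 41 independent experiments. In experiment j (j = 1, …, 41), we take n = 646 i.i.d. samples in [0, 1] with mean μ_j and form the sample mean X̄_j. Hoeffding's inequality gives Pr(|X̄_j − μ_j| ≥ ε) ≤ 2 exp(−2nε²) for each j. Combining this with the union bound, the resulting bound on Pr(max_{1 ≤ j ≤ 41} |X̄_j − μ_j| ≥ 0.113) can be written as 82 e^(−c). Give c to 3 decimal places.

16.498

Union bound over the 41 events: Pr(max_{1 ≤ j ≤ 41} |X̄_j − μ_j| ≥ 0.113) ≤ 41·2·exp(−2nε²) = 82 exp(−2·646·0.113²).
So c = 2·646·0.113² = 16.4975.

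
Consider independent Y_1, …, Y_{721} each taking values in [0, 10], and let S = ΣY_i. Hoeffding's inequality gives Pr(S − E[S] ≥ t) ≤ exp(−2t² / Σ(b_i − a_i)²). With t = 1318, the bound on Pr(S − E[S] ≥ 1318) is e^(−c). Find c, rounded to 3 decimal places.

Σ(b_i − a_i)² = 721·(10)² = 72100.
c = 2t²/72100 = 2·1318²/72100 = 48.1865.

48.187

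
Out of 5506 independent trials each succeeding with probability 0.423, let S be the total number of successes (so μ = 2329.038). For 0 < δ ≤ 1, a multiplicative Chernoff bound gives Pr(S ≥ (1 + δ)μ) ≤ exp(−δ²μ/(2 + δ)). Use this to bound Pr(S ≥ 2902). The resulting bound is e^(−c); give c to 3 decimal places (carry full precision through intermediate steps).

62.757

Write 2902 = (1 + δ)μ, so δ = 2902/2329.038 − 1 = 0.246008…
Then the exponent is δ²μ/(2 + δ) = (2902 − μ)² / (μ·(2 + δ)) = 62.757230.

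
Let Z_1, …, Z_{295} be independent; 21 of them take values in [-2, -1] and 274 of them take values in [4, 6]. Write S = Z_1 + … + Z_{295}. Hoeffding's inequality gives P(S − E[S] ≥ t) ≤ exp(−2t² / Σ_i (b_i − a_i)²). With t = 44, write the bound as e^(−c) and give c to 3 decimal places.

3.466

Σ(b_i − a_i)² = 21·1² + 274·2² = 1117.
c = 2t² / 1117 = 2·44² / 1117 = 3.4664.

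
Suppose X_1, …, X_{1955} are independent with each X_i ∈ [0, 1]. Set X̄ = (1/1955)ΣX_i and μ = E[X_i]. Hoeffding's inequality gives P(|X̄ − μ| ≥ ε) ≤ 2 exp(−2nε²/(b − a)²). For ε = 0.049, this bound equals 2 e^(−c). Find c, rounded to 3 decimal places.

9.388

c = 2nε²/(b − a)² = 2·1955·0.049² / 1² = 9.3879.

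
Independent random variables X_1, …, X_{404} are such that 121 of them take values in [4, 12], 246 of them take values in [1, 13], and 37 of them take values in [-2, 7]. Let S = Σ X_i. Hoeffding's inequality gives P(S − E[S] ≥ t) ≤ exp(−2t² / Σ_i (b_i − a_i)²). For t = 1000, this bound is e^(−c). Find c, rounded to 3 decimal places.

Σ(b_i − a_i)² = 121·8² + 246·12² + 37·9² = 46165.
c = 2t² / 46165 = 2·1000² / 46165 = 43.3229.

43.323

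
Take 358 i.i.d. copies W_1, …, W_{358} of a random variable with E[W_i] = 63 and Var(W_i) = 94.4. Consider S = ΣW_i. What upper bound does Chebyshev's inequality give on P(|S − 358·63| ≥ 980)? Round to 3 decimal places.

Var(S) = n·Var(W_i) = 358·94.4 = 33795.2.
Chebyshev: P(|S − 358·63| ≥ 980) ≤ Var(S)/980² = 33795.2/960400 = 0.0352.

0.035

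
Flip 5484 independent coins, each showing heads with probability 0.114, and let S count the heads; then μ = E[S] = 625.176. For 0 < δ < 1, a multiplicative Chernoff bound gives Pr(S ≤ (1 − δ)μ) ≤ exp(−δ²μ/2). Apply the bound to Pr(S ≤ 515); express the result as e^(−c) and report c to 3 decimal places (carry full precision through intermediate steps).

Write 515 = (1 − δ)μ, so δ = 1 − 515/625.176 = 0.176232…
Then the exponent is δ²μ/2 = (μ − 515)²/(2μ) = 9.708267.

9.708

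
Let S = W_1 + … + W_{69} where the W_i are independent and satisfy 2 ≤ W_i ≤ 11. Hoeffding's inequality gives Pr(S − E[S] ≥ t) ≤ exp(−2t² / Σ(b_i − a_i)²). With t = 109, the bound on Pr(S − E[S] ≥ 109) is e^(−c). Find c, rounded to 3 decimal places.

Σ(b_i − a_i)² = 69·(9)² = 5589.
c = 2t²/5589 = 2·109²/5589 = 4.2516.

4.252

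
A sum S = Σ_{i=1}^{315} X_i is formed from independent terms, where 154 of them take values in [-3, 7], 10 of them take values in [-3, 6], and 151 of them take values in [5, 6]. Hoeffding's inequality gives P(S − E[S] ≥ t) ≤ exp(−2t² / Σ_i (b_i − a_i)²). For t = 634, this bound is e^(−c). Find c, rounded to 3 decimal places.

Σ(b_i − a_i)² = 154·10² + 10·9² + 151·1² = 16361.
c = 2t² / 16361 = 2·634² / 16361 = 49.1359.

49.136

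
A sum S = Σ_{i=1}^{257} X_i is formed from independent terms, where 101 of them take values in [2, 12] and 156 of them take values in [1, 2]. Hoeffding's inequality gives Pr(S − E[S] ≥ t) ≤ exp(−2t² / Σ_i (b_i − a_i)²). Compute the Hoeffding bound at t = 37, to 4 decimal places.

Σ(b_i − a_i)² = 101·10² + 156·1² = 10256.
Exponent = 2·37² / 10256 = 0.26697.
Bound = exp(−0.26697) = 0.76570.

0.7657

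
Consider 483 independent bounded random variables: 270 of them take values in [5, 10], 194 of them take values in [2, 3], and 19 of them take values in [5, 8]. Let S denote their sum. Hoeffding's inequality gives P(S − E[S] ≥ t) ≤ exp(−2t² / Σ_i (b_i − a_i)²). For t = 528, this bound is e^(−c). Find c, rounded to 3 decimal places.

Σ(b_i − a_i)² = 270·5² + 194·1² + 19·3² = 7115.
c = 2t² / 7115 = 2·528² / 7115 = 78.3651.

78.365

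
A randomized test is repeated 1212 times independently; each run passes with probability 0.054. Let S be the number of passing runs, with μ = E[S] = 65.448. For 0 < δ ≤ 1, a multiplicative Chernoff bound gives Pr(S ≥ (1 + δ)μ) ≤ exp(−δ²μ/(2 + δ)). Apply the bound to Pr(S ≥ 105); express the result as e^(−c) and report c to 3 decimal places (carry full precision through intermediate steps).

Write 105 = (1 + δ)μ, so δ = 105/65.448 − 1 = 0.6043271…
Then the exponent is δ²μ/(2 + δ) = (105 − μ)² / (μ·(2 + δ)) = 9.177935.

9.178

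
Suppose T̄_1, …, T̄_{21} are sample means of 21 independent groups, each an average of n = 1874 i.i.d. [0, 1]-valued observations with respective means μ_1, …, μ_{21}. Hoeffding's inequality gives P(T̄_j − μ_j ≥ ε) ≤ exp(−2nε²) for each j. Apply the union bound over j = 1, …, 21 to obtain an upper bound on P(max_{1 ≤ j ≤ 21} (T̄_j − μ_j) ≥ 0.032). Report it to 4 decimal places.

Per-experiment Hoeffding bound: exp(−2·1874·0.032²) = exp(−3.83795) = 0.021538.
Union bound over 21 events: 21·0.021538 = 0.45229.

0.4523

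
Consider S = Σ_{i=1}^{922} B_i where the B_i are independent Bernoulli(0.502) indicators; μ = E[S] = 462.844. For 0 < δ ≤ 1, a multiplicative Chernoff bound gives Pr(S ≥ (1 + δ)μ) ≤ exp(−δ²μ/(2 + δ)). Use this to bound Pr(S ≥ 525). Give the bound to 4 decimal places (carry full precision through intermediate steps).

Write 525 = (1 + δ)μ, so δ = 525/462.844 − 1 = 0.1342915…
Then the exponent is δ²μ/(2 + δ) = (525 − μ)² / (μ·(2 + δ)) = 3.910909.
Bound = exp(−3.910909) = 0.02002.

0.0200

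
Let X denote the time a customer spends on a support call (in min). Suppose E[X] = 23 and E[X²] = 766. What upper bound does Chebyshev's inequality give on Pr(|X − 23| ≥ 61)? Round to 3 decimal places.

0.064

Var(X) = E[X²] − (E[X])² = 766 − 529 = 237.
Chebyshev's inequality: Pr(|X − μ| ≥ t) ≤ Var(X)/t² = 237/3721 = 0.0637.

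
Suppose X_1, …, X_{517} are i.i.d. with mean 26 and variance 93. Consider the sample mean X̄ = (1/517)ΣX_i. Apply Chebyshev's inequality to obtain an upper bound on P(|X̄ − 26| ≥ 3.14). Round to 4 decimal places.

Var(X̄) = Var(X_i)/n = 93/517 = 0.17988.
Chebyshev: P(|X̄ − 26| ≥ 3.14) ≤ Var(X̄)/(3.14)² = 93/(517·3.14²) = 0.0182.

0.0182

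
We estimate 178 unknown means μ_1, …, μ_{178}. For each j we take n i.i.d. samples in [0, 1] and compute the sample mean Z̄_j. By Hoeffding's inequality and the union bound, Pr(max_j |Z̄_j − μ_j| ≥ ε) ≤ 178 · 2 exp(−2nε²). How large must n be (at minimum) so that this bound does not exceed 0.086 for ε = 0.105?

Need 2·178·exp(−2nε²) ≤ 0.086, i.e. exp(−2nε²) ≤ 0.086/356.
So 2nε² ≥ ln(356/0.086) = 8.328339.
Hence n ≥ 8.328339/(2·0.105²) = 377.702.
The smallest integer n is 378.

378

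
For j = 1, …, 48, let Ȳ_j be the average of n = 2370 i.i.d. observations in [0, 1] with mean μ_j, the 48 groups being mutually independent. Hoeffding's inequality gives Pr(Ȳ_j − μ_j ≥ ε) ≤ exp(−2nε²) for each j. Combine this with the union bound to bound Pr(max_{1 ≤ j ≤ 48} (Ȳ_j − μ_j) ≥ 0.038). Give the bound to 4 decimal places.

0.0511

Per-experiment Hoeffding bound: exp(−2·2370·0.038²) = exp(−6.84456) = 0.0010652.
Union bound over 48 events: 48·0.0010652 = 0.05113.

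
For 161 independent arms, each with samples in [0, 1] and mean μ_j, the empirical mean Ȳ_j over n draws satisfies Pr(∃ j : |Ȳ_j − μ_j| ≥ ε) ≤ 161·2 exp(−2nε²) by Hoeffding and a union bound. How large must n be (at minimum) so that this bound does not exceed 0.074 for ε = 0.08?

655

Need 2·161·exp(−2nε²) ≤ 0.074, i.e. exp(−2nε²) ≤ 0.074/322.
So 2nε² ≥ ln(322/0.074) = 8.378242.
Hence n ≥ 8.378242/(2·0.08²) = 654.550.
The smallest integer n is 655.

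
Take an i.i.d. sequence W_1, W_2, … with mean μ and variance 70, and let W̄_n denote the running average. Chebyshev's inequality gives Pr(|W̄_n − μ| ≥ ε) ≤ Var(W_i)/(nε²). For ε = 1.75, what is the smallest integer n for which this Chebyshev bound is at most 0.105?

Require 70/(n·1.75²) ≤ 0.105, i.e. n ≥ 70/(0.105·1.75²) = 217.687.
The smallest integer n is 218.

218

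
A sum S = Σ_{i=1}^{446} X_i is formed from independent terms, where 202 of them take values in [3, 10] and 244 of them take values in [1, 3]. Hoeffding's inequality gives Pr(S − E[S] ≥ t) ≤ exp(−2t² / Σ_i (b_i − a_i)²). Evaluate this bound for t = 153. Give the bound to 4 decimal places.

Σ(b_i − a_i)² = 202·7² + 244·2² = 10874.
Exponent = 2·153² / 10874 = 4.30550.
Bound = exp(−4.30550) = 0.01349.

0.0135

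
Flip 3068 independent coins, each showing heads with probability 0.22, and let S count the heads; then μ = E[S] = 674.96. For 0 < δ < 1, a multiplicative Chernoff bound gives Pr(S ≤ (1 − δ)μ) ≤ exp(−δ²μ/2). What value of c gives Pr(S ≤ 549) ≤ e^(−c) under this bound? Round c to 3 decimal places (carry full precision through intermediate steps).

Write 549 = (1 − δ)μ, so δ = 1 − 549/674.96 = 0.1866185…
Then the exponent is δ²μ/2 = (μ − 549)²/(2μ) = 11.753231.

11.753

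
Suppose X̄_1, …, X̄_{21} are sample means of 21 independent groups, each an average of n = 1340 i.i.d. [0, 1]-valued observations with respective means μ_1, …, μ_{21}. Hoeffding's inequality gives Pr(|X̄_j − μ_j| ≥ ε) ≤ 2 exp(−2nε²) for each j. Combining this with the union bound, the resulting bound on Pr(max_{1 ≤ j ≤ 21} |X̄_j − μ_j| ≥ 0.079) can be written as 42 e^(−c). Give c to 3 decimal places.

Union bound over the 21 events: Pr(max_{1 ≤ j ≤ 21} |X̄_j − μ_j| ≥ 0.079) ≤ 21·2·exp(−2nε²) = 42 exp(−2·1340·0.079²).
So c = 2·1340·0.079² = 16.7259.

16.726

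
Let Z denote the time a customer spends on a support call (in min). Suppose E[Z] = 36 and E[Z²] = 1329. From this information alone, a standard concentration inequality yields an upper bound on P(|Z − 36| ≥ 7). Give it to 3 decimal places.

The first two moments determine the variance, so Chebyshev's inequality is the sharpest standard bound available.
Var(Z) = E[Z²] − (E[Z])² = 1329 − 1296 = 33.
Chebyshev's inequality: P(|Z − μ| ≥ t) ≤ Var(Z)/t² = 33/49 = 0.6735.

0.673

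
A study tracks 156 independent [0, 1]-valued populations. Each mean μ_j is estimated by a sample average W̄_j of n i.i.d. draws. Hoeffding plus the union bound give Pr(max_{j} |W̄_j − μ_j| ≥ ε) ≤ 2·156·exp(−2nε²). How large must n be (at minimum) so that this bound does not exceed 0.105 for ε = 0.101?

Need 2·156·exp(−2nε²) ≤ 0.105, i.e. exp(−2nε²) ≤ 0.105/312.
So 2nε² ≥ ln(312/0.105) = 7.996798.
Hence n ≥ 7.996798/(2·0.101²) = 391.961.
The smallest integer n is 392.

392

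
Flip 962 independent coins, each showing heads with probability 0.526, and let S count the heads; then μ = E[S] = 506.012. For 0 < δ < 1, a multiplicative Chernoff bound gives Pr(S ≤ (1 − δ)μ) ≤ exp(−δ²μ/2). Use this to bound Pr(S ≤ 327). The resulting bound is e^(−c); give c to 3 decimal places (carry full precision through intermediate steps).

Write 327 = (1 − δ)μ, so δ = 1 − 327/506.012 = 0.3537703…
Then the exponent is δ²μ/2 = (μ − 327)²/(2μ) = 31.664561.

31.665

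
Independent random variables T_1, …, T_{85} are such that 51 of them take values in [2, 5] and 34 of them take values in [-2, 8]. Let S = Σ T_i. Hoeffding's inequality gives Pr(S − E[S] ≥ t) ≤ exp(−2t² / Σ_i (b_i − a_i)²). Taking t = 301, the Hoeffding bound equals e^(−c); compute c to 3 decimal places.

Σ(b_i − a_i)² = 51·3² + 34·10² = 3859.
c = 2t² / 3859 = 2·301² / 3859 = 46.9557.

46.956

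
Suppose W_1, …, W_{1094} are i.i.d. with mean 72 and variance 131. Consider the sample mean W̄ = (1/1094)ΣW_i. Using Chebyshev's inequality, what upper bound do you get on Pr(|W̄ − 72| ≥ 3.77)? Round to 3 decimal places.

0.008

Var(W̄) = Var(W_i)/n = 131/1094 = 0.11974.
Chebyshev: Pr(|W̄ − 72| ≥ 3.77) ≤ Var(W̄)/(3.77)² = 131/(1094·3.77²) = 0.0084.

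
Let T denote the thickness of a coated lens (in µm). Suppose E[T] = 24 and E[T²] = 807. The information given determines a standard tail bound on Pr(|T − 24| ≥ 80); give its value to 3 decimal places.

The first two moments determine the variance, so Chebyshev's inequality is the sharpest standard bound available.
Var(T) = E[T²] − (E[T])² = 807 − 576 = 231.
Chebyshev's inequality: Pr(|T − μ| ≥ t) ≤ Var(T)/t² = 231/6400 = 0.0361.

0.036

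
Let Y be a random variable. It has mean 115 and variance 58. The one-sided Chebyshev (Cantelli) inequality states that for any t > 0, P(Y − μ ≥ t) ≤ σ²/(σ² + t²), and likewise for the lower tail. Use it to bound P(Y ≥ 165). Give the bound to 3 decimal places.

Here σ² = 58 and t = 50, so σ² + t² = 2558.
Cantelli's bound: 58/2558 = 0.0227.

0.023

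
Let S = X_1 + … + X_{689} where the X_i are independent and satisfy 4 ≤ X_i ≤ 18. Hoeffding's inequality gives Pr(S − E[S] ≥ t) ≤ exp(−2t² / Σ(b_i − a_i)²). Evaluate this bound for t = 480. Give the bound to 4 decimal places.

0.0330

Σ(b_i − a_i)² = 689·(14)² = 135044.
Exponent = 2·480²/135044 = 3.4122.
Bound = exp(−3.4122) = 0.03297.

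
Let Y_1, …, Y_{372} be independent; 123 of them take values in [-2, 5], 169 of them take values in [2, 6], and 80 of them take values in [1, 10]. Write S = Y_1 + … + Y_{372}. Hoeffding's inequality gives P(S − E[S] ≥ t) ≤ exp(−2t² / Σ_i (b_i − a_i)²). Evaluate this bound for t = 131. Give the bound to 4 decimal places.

0.1047

Σ(b_i − a_i)² = 123·7² + 169·4² + 80·9² = 15211.
Exponent = 2·131² / 15211 = 2.25639.
Bound = exp(−2.25639) = 0.10473.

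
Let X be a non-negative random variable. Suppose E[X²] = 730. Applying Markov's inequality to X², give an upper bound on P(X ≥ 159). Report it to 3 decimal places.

Since X ≥ 0, the event {X ≥ 159} is the same as {X² ≥ 25281}.
Markov's inequality applied to X² gives P(X² ≥ 25281) ≤ E[X²]/25281 = 730/25281 = 0.0289.

0.029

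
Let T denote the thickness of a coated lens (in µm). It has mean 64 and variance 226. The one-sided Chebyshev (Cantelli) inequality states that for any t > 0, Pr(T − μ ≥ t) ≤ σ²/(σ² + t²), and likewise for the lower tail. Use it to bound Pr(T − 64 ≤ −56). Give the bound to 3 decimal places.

Here σ² = 226 and t = 56, so σ² + t² = 3362.
Cantelli's bound: 226/3362 = 0.0672.

0.067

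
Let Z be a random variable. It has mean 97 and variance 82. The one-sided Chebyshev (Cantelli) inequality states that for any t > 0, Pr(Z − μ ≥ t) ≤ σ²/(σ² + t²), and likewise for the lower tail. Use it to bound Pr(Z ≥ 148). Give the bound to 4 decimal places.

0.0306

Here σ² = 82 and t = 51, so σ² + t² = 2683.
Cantelli's bound: 82/2683 = 0.0306.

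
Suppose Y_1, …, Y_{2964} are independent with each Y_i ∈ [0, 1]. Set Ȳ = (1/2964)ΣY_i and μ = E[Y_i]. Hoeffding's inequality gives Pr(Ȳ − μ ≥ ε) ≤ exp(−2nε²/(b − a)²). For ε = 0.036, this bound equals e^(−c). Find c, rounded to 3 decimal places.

c = 2nε²/(b − a)² = 2·2964·0.036² / 1² = 7.6827.

7.683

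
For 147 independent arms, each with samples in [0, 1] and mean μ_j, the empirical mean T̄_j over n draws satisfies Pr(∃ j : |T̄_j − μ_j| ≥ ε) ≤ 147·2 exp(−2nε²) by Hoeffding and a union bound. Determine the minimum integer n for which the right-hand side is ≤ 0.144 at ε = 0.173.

128

Need 2·147·exp(−2nε²) ≤ 0.144, i.e. exp(−2nε²) ≤ 0.144/294.
So 2nε² ≥ ln(294/0.144) = 7.621522.
Hence n ≥ 7.621522/(2·0.173²) = 127.327.
The smallest integer n is 128.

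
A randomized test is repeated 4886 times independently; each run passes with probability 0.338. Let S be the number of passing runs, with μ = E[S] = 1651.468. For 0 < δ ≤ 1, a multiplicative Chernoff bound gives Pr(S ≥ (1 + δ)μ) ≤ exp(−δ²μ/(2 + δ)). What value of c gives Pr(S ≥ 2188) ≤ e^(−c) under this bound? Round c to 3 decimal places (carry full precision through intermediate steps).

74.976

Write 2188 = (1 + δ)μ, so δ = 2188/1651.468 − 1 = 0.3248819…
Then the exponent is δ²μ/(2 + δ) = (2188 − μ)² / (μ·(2 + δ)) = 74.975644.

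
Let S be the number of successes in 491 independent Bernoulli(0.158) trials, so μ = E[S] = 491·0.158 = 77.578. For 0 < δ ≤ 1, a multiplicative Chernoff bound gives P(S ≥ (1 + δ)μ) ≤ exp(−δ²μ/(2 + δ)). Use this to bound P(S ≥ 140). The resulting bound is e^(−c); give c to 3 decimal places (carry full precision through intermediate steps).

Write 140 = (1 + δ)μ, so δ = 140/77.578 − 1 = 0.8046353…
Then the exponent is δ²μ/(2 + δ) = (140 − μ)² / (μ·(2 + δ)) = 17.908548.

17.909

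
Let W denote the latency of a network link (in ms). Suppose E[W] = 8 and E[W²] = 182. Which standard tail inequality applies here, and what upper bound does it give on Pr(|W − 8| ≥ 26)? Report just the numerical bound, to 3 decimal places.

The first two moments determine the variance, so Chebyshev's inequality is the sharpest standard bound available.
Var(W) = E[W²] − (E[W])² = 182 − 64 = 118.
Chebyshev's inequality: Pr(|W − μ| ≥ t) ≤ Var(W)/t² = 118/676 = 0.1746.

0.175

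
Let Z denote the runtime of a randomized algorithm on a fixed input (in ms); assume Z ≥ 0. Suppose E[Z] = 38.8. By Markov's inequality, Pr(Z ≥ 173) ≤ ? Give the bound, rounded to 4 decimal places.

0.2243

Markov's inequality: for a non-negative random variable, Pr(Z ≥ a) ≤ E[Z]/a.
Here E[Z] = 38.8 and a = 173, so the bound is 38.8/173 = 0.2243.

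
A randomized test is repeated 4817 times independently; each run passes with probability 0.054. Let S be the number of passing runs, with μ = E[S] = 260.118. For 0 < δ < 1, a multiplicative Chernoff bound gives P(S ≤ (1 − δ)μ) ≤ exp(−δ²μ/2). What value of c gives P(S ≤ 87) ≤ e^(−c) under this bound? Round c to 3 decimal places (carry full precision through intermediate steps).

Write 87 = (1 − δ)μ, so δ = 1 − 87/260.118 = 0.6655364…
Then the exponent is δ²μ/2 = (μ − 87)²/(2μ) = 57.608166.

57.608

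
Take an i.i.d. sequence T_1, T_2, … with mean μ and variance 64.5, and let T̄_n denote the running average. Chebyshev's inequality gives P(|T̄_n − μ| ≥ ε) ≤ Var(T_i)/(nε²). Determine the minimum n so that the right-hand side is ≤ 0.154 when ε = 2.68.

Require 64.5/(n·2.68²) ≤ 0.154, i.e. n ≥ 64.5/(0.154·2.68²) = 58.314.
The smallest integer n is 59.

59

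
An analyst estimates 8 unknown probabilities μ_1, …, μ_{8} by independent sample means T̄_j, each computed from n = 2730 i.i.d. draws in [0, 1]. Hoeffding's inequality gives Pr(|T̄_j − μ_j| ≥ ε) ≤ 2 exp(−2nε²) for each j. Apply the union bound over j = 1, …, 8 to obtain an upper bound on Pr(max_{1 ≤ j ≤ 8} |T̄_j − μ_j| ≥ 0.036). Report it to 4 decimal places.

Per-experiment Hoeffding bound: 2·exp(−2·2730·0.036²) = 2·exp(−7.07616) = 0.00169.
Union bound over 8 events: 8·0.00169 = 0.01352.

0.0135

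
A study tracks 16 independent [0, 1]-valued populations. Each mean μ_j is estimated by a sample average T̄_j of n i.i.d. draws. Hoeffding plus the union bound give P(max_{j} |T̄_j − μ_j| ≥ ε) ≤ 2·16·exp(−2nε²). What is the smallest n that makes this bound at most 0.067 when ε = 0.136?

Need 2·16·exp(−2nε²) ≤ 0.067, i.e. exp(−2nε²) ≤ 0.067/32.
So 2nε² ≥ ln(32/0.067) = 6.168799.
Hence n ≥ 6.168799/(2·0.136²) = 166.760.
The smallest integer n is 167.

167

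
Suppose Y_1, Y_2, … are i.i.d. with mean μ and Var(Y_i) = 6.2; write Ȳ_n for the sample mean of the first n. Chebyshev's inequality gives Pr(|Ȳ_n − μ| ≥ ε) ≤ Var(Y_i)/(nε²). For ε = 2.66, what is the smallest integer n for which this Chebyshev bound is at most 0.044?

Require 6.2/(n·2.66²) ≤ 0.044, i.e. n ≥ 6.2/(0.044·2.66²) = 19.915.
The smallest integer n is 20.

20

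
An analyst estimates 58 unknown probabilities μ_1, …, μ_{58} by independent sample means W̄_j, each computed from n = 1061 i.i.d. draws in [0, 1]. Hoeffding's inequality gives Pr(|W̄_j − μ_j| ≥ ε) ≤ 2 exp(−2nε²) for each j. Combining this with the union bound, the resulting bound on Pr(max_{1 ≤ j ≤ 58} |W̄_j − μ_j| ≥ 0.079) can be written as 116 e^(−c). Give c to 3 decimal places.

13.243

Union bound over the 58 events: Pr(max_{1 ≤ j ≤ 58} |W̄_j − μ_j| ≥ 0.079) ≤ 58·2·exp(−2nε²) = 116 exp(−2·1061·0.079²).
So c = 2·1061·0.079² = 13.2434.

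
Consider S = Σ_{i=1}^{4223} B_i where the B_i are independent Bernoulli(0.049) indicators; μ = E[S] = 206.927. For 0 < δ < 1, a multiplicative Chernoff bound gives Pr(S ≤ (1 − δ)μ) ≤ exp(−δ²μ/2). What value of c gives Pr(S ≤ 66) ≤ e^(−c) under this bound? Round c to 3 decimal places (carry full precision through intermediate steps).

Write 66 = (1 − δ)μ, so δ = 1 − 66/206.927 = 0.6810469…
Then the exponent is δ²μ/2 = (μ − 66)²/(2μ) = 47.988951.

47.989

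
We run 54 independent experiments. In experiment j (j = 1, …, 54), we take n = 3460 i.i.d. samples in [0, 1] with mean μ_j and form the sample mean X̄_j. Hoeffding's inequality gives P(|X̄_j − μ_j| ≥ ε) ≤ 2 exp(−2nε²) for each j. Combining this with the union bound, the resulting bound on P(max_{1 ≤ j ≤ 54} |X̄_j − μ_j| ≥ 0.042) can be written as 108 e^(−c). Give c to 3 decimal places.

Union bound over the 54 events: P(max_{1 ≤ j ≤ 54} |X̄_j − μ_j| ≥ 0.042) ≤ 54·2·exp(−2nε²) = 108 exp(−2·3460·0.042²).
So c = 2·3460·0.042² = 12.2069.

12.207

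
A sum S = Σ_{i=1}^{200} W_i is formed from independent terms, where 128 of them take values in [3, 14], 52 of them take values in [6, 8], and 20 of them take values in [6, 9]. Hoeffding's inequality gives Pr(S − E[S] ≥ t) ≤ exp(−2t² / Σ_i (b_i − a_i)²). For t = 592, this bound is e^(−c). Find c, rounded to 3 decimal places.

44.150

Σ(b_i − a_i)² = 128·11² + 52·2² + 20·3² = 15876.
c = 2t² / 15876 = 2·592² / 15876 = 44.1502.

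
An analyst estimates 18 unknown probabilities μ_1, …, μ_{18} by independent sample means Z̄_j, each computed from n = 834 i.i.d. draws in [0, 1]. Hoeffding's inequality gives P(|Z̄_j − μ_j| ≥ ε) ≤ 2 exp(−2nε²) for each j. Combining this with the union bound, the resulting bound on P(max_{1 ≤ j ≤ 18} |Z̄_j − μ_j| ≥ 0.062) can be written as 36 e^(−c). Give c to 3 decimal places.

Union bound over the 18 events: P(max_{1 ≤ j ≤ 18} |Z̄_j − μ_j| ≥ 0.062) ≤ 18·2·exp(−2nε²) = 36 exp(−2·834·0.062²).
So c = 2·834·0.062² = 6.4118.

6.412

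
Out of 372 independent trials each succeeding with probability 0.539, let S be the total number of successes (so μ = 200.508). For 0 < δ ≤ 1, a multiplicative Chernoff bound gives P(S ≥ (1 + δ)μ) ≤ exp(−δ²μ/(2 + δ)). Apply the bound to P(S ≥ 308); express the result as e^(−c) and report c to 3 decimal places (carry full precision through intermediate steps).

Write 308 = (1 + δ)μ, so δ = 308/200.508 − 1 = 0.5360983…
Then the exponent is δ²μ/(2 + δ) = (308 − μ)² / (μ·(2 + δ)) = 22.722416.

22.722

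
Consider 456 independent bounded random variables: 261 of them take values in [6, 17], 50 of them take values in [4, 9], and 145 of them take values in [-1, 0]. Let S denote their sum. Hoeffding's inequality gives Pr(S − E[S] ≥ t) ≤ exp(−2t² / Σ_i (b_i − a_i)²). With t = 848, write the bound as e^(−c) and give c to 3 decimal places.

Σ(b_i − a_i)² = 261·11² + 50·5² + 145·1² = 32976.
c = 2t² / 32976 = 2·848² / 32976 = 43.6138.

43.614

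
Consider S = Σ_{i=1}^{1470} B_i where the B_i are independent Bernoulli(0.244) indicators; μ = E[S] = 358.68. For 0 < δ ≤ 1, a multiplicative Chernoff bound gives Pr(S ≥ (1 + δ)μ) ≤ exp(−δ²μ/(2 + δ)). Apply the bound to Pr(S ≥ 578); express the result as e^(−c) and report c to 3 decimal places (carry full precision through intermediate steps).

Write 578 = (1 + δ)μ, so δ = 578/358.68 − 1 = 0.6114643…
Then the exponent is δ²μ/(2 + δ) = (578 − μ)² / (μ·(2 + δ)) = 51.352930.

51.353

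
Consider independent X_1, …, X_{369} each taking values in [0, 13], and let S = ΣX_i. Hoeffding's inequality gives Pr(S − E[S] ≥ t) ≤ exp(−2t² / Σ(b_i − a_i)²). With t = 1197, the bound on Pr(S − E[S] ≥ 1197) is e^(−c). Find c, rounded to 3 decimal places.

Σ(b_i − a_i)² = 369·(13)² = 62361.
c = 2t²/62361 = 2·1197²/62361 = 45.9521.

45.952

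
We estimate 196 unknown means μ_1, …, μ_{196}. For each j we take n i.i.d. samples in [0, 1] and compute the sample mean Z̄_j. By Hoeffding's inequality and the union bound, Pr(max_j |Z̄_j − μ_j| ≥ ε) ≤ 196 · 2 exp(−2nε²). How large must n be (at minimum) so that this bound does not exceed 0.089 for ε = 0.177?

Need 2·196·exp(−2nε²) ≤ 0.089, i.e. exp(−2nε²) ≤ 0.089/392.
So 2nε² ≥ ln(392/0.089) = 8.390381.
Hence n ≥ 8.390381/(2·0.177²) = 133.908.
The smallest integer n is 134.

134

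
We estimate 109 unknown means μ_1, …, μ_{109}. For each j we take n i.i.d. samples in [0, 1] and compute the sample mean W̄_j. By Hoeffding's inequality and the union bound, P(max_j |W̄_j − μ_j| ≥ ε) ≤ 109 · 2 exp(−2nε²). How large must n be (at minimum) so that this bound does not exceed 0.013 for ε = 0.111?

395

Need 2·109·exp(−2nε²) ≤ 0.013, i.e. exp(−2nε²) ≤ 0.013/218.
So 2nε² ≥ ln(218/0.013) = 9.727301.
Hence n ≥ 9.727301/(2·0.111²) = 394.745.
The smallest integer n is 395.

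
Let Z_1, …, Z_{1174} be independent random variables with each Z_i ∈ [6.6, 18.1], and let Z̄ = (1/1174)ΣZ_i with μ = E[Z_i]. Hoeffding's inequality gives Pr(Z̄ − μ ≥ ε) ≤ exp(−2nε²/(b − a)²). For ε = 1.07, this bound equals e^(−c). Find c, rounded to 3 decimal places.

20.327

c = 2nε²/(b − a)² = 2·1174·1.07² / 11.5² = 20.3268.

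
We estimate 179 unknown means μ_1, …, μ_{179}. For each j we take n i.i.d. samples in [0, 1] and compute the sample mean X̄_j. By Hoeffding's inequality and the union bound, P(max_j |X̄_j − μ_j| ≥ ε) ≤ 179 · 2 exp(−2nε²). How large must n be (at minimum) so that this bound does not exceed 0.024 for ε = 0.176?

156

Need 2·179·exp(−2nε²) ≤ 0.024, i.e. exp(−2nε²) ≤ 0.024/358.
So 2nε² ≥ ln(358/0.024) = 9.610234.
Hence n ≥ 9.610234/(2·0.176²) = 155.124.
The smallest integer n is 156.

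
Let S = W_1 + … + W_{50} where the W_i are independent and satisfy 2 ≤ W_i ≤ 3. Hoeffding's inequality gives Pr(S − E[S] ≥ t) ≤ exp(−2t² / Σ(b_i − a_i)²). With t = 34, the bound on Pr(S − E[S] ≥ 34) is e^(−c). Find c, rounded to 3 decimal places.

Σ(b_i − a_i)² = 50·(1)² = 50.
c = 2t²/50 = 2·34²/50 = 46.2400.

46.240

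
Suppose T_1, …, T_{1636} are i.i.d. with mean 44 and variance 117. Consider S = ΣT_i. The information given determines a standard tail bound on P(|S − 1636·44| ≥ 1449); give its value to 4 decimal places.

With mean and variance of each term known, Chebyshev's inequality bounds the deviation of the sum (or sample mean).
Var(S) = n·Var(T_i) = 1636·117 = 191412.
Chebyshev: P(|S − 1636·44| ≥ 1449) ≤ Var(S)/1449² = 191412/2099601 = 0.0912.

0.0912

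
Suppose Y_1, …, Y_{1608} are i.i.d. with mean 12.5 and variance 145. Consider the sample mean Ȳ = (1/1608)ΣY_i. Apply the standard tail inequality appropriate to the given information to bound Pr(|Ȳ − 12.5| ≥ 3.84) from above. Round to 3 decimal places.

With mean and variance of each term known, Chebyshev's inequality bounds the deviation of the sum (or sample mean).
Var(Ȳ) = Var(Y_i)/n = 145/1608 = 0.090174.
Chebyshev: Pr(|Ȳ − 12.5| ≥ 3.84) ≤ Var(Ȳ)/(3.84)² = 145/(1608·3.84²) = 0.0061.

0.006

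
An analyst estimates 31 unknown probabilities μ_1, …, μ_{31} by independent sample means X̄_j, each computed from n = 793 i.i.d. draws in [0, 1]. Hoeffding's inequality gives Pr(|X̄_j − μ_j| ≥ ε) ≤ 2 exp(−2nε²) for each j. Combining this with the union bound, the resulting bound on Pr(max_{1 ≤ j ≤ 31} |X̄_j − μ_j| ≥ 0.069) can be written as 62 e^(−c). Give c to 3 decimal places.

Union bound over the 31 events: Pr(max_{1 ≤ j ≤ 31} |X̄_j − μ_j| ≥ 0.069) ≤ 31·2·exp(−2nε²) = 62 exp(−2·793·0.069²).
So c = 2·793·0.069² = 7.5509.

7.551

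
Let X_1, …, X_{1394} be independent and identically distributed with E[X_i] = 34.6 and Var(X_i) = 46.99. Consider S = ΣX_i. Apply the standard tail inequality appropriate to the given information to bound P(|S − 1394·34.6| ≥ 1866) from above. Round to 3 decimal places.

With mean and variance of each term known, Chebyshev's inequality bounds the deviation of the sum (or sample mean).
Var(S) = n·Var(X_i) = 1394·46.99 = 65504.06.
Chebyshev: P(|S − 1394·34.6| ≥ 1866) ≤ Var(S)/1866² = 65504.06/3481956 = 0.0188.

0.019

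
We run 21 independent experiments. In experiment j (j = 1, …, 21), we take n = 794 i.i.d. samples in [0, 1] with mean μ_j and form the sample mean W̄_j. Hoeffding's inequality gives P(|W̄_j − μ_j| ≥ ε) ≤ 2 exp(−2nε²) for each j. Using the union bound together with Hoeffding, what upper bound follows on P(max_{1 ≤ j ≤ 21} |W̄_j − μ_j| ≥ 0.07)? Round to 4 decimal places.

0.0175

Per-experiment Hoeffding bound: 2·exp(−2·794·0.07²) = 2·exp(−7.78120) = 0.00083502.
Union bound over 21 events: 21·0.00083502 = 0.01754.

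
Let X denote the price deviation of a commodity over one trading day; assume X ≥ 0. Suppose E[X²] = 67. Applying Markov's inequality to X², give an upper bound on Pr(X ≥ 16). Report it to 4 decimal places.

0.2617

Since X ≥ 0, the event {X ≥ 16} is the same as {X² ≥ 256}.
Markov's inequality applied to X² gives Pr(X² ≥ 256) ≤ E[X²]/256 = 67/256 = 0.2617.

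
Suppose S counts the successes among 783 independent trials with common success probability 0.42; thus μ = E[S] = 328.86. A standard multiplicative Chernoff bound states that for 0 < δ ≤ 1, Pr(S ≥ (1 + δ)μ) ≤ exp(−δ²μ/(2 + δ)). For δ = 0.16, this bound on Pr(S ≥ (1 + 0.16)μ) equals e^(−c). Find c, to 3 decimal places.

3.898

c = δ²μ/(2 + δ) = 0.16²·328.86/(2 + 0.16) = 3.8976.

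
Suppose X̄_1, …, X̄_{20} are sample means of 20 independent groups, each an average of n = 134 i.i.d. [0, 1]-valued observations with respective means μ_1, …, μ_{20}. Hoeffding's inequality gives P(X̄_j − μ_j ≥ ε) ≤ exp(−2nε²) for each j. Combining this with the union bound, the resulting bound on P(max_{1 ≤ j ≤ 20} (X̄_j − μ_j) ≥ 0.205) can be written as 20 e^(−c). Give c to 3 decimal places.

Union bound over the 20 events: P(max_{1 ≤ j ≤ 20} (X̄_j − μ_j) ≥ 0.205) ≤ 20·exp(−2nε²) = 20 exp(−2·134·0.205²).
So c = 2·134·0.205² = 11.2627.

11.263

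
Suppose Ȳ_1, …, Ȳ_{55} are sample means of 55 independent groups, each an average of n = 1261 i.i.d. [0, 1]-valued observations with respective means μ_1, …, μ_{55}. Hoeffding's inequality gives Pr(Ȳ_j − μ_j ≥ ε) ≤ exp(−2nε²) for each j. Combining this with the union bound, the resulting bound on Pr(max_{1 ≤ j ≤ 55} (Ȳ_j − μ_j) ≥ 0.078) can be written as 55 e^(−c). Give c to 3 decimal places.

Union bound over the 55 events: Pr(max_{1 ≤ j ≤ 55} (Ȳ_j − μ_j) ≥ 0.078) ≤ 55·exp(−2nε²) = 55 exp(−2·1261·0.078²).
So c = 2·1261·0.078² = 15.3438.

15.344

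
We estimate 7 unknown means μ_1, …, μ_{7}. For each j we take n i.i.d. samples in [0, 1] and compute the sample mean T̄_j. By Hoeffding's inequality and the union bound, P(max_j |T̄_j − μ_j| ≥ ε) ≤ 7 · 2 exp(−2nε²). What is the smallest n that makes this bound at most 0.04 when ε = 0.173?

Need 2·7·exp(−2nε²) ≤ 0.04, i.e. exp(−2nε²) ≤ 0.04/14.
So 2nε² ≥ ln(14/0.04) = 5.857933.
Hence n ≥ 5.857933/(2·0.173²) = 97.864.
The smallest integer n is 98.

98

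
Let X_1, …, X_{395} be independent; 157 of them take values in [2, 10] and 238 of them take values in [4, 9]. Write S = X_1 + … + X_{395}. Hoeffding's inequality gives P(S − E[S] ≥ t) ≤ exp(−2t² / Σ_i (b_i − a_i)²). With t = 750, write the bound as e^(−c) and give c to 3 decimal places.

Σ(b_i − a_i)² = 157·8² + 238·5² = 15998.
c = 2t² / 15998 = 2·750² / 15998 = 70.3213.

70.321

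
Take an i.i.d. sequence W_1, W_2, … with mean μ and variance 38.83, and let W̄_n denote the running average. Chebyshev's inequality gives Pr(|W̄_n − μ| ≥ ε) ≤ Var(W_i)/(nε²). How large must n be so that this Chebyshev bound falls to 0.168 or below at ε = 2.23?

Require 38.83/(n·2.23²) ≤ 0.168, i.e. n ≥ 38.83/(0.168·2.23²) = 46.478.
The smallest integer n is 47.

47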